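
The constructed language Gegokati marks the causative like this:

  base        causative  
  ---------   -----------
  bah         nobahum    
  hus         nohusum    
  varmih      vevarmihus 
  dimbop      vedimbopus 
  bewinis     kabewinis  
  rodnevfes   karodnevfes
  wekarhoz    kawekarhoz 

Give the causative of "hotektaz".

"hotektaz" has 3 vowels. The stems with 3 vowels (bewinis → kabewinis, rodnevfes → karodnevfes, wekarhoz → kawekarhoz) add the prefix ka-.
So hotektaz → kahotektaz.

kahotektaz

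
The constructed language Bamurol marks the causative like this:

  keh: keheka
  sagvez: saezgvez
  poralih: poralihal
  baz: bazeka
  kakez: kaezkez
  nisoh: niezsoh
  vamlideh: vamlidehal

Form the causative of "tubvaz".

keh and nisoh both end in -h yet inflect differently (keheka, niezsoh), so the final letter is not what conditions the rule; the number of vowels is.
"tubvaz" has 2 vowels. The stems with 2 vowels (nisoh → niezsoh, sagvez → saezgvez, kakez → kaezkez) insert -ez- after the first vowel.
The other patterns: stems with 1 vowel add -eka; stems with 3 vowels add -al.
So tubvaz → tuezbvaz.

tuezbvaz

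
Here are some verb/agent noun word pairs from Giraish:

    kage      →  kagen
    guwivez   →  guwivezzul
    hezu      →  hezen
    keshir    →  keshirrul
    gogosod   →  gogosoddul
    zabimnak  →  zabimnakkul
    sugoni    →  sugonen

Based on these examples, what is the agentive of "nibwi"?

nibwen

guwivez and kage both have last vowel 'e' yet inflect differently (guwivezzul, kagen), so the last vowel is not what conditions the rule; whether the stem ends in a vowel or a consonant is.
"nibwi" ends in a vowel. The stems ending in a vowel (kage → kagen, hezu → hezen, sugoni → sugonen) drop the final letter and add -en.
So nibwi → nibwen.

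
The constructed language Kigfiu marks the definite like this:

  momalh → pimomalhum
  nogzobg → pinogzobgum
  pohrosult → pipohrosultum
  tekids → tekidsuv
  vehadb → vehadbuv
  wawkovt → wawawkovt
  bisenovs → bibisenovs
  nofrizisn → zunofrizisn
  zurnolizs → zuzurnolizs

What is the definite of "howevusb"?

zuhowevusb

pohrosult and wawkovt both end in -t yet inflect differently (pipohrosultum, wawawkovt), so the final letter is not what conditions the rule; the second-to-last letter is.
"howevusb" has second-to-last letter 's'. The one such stem in the data (nofrizisn → zunofrizisn) adds the prefix zu-, so the same rule applies.
The other patterns: stems whose second-to-last letter is 'b' or 'l' add pi- … -um around the stem; stems whose second-to-last letter is 'd' add -uv; stems whose second-to-last letter is 'v' repeat the first consonant+vowel as a prefix.
So howevusb → zuhowevusb.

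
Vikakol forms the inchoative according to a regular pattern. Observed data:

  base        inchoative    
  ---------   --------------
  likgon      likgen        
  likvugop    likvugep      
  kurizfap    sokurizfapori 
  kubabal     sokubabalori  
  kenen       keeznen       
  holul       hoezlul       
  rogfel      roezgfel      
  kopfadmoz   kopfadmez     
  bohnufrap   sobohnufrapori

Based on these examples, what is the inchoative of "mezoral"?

likvugop and kurizfap both end in -p yet inflect differently (likvugep, sokurizfapori), so the final letter is not what conditions the rule; the last vowel is.
"mezoral" has last vowel 'a'. The stems whose last vowel is 'a' (kubabal → sokubabalori, kurizfap → sokurizfapori, bohnufrap → sobohnufrapori) add so- … -ori around the stem.
The other patterns: stems whose last vowel is 'o' change the last vowel to 'e'; stems whose last vowel is 'e' or 'u' insert -ez- after the first vowel.
So mezoral → somezoralori.

somezoralori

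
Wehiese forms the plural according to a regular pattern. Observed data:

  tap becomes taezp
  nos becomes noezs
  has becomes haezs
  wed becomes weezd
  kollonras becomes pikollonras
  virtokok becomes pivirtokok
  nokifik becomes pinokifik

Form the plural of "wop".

woezp

nos and kollonras both end in -s yet inflect differently (noezs, pikollonras), so the final letter is not what conditions the rule; the number of vowels is.
"wop" has 1 vowel. The stems with 1 vowel (tap → taezp, nos → noezs, has → haezs) insert -ez- after the first vowel.
The other pattern: stems with 3 vowels add the prefix pi-.
So wop → woezp.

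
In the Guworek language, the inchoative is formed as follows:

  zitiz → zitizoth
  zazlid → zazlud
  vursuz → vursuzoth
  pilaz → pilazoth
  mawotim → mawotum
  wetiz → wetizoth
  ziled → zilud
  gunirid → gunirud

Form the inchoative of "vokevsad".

zitiz and mawotim both have last vowel 'i' yet inflect differently (zitizoth, mawotum), so the last vowel is not what conditions the rule; the final letter is.
"vokevsad" ends in -d. The stems ending in -d (gunirid → gunirud, ziled → zilud, zazlid → zazlud) change the last vowel to 'u'.
So vokevsad → vokevsud.

vokevsud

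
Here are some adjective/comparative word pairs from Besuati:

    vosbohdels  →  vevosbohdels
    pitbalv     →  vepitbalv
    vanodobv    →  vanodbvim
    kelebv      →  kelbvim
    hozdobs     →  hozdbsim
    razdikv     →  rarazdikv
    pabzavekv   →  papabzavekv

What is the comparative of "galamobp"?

pitbalv and vanodobv both end in -v yet inflect differently (vepitbalv, vanodbvim), so the final letter is not what conditions the rule; the second-to-last letter is.
"galamobp" has second-to-last letter 'b'. The stems whose second-to-last letter is 'b' (vanodobv → vanodbvim, kelebv → kelbvim, hozdobs → hozdbsim) delete the last vowel and add -im.
So galamobp → galambpim.

galambpim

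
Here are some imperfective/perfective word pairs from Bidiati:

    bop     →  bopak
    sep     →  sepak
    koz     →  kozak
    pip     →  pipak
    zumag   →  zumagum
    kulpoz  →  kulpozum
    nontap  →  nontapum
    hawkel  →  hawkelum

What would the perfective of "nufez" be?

nufezum

koz and kulpoz both end in -z yet inflect differently (kozak, kulpozum), so the final letter is not what conditions the rule; the number of vowels is.
"nufez" has 2 vowels. The stems with 2 vowels (zumag → zumagum, kulpoz → kulpozum, nontap → nontapum) add -um.
The other pattern: stems with 1 vowel add -ak.
So nufez → nufezum.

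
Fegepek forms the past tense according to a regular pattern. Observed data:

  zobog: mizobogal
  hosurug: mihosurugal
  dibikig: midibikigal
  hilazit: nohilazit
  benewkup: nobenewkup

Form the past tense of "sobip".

nosobip

dibikig and hilazit both have last vowel 'i' yet inflect differently (midibikigal, nohilazit), so the last vowel is not what conditions the rule; the final letter is.
"sobip" ends in -p. The one such stem in the data (benewkup → nobenewkup) adds the prefix no-, so the same rule applies.
The other pattern: stems ending in -g add mi- … -al around the stem.
So sobip → nosobip.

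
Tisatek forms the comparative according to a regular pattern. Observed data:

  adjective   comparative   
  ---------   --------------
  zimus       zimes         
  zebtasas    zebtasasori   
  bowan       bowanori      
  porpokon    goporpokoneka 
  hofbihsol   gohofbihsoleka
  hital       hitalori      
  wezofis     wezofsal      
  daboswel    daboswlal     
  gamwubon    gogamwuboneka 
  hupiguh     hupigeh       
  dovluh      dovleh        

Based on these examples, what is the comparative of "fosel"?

foslal

gamwubon and bowan both end in -n yet inflect differently (gogamwuboneka, bowanori), so the final letter is not what conditions the rule; the last vowel is.
"fosel" has last vowel 'e'. The one such stem in the data (daboswel → daboswlal) deletes the last vowel and adds -al (as does wezofis), so the same rule applies.
The other patterns: stems whose last vowel is 'o' add go- … -eka around the stem; stems whose last vowel is 'a' add -ori; stems whose last vowel is 'u' change the last vowel to 'e'.
So fosel → foslal.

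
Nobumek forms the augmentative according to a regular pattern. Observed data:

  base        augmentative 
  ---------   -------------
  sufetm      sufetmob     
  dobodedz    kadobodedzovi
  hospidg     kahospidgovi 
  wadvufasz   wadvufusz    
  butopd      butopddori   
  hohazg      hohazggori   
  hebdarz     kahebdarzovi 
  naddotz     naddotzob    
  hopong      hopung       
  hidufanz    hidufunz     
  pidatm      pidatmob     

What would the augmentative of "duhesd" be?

duhusd

wadvufasz and dobodedz both end in -z yet inflect differently (wadvufusz, kadobodedzovi), so the final letter is not what conditions the rule; the second-to-last letter is.
"duhesd" has second-to-last letter 's'. The one such stem in the data (wadvufasz → wadvufusz) changes the last vowel to 'u' (as do hopong, hidufanz), so the same rule applies.
The other patterns: stems whose second-to-last letter is 'd' or 'r' add ka- … -ovi around the stem; stems whose second-to-last letter is 't' add -ob; stems whose second-to-last letter is 'p' or 'z' double the final consonant and add -ori.
So duhesd → duhusd.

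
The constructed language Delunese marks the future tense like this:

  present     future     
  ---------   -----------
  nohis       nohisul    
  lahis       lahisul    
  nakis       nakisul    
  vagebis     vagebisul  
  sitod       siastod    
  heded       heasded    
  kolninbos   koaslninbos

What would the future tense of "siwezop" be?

siaswezop

nohis and kolninbos both end in -s yet inflect differently (nohisul, koaslninbos), so the final letter is not what conditions the rule; the last vowel is.
"siwezop" has last vowel 'o'. The stems whose last vowel is 'o' (sitod → siastod, kolninbos → koaslninbos) insert -as- after the first vowel.
The other pattern: stems whose last vowel is 'i' add -ul.
So siwezop → siaswezop.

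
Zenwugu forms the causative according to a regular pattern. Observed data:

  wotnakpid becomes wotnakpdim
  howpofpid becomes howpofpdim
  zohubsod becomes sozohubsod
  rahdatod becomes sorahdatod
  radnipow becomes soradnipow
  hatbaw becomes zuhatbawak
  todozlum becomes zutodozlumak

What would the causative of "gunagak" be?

zugunagakak

"gunagak" has last vowel 'a'. The one such stem in the data (hatbaw → zuhatbawak) adds zu- … -ak around the stem, so the same rule applies.
The other patterns: stems whose last vowel is 'i' delete the last vowel and add -im; stems whose last vowel is 'o' add the prefix so-.
So gunagak → zugunagakak.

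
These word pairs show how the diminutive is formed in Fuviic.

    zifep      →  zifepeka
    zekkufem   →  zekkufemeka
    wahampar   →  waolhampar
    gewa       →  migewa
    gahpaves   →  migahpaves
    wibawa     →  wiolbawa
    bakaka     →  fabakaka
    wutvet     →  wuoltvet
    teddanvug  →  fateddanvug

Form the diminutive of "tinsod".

"tinsod" begins with t-. The one such stem in the data (teddanvug → fateddanvug) adds the prefix fa-, so the same rule applies.
So tinsod → fatinsod.

fatinsod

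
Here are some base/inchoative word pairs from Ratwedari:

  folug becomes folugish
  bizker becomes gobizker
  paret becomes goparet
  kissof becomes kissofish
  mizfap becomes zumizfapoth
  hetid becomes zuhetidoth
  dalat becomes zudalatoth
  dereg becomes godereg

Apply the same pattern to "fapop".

folug and dereg both end in -g yet inflect differently (folugish, godereg), so the final letter is not what conditions the rule; the last vowel is.
"fapop" has last vowel 'o'. The one such stem in the data (kissof → kissofish) adds -ish, so the same rule applies.
The other patterns: stems whose last vowel is 'e' add the prefix go-; stems whose last vowel is 'a' or 'i' add zu- … -oth around the stem.
So fapop → fapopish.

fapopish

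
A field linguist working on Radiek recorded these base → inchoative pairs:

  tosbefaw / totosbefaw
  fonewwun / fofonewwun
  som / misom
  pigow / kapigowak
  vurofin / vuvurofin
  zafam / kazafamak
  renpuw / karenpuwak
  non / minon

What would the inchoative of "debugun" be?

som and zafam both end in -m yet inflect differently (misom, kazafamak), so the final letter is not what conditions the rule; the number of vowels is.
"debugun" has 3 vowels. The stems with 3 vowels (vurofin → vuvurofin, fonewwun → fofonewwun, tosbefaw → totosbefaw) repeat the first consonant+vowel as a prefix.
The other patterns: stems with 1 vowel add the prefix mi-; stems with 2 vowels add ka- … -ak around the stem.
So debugun → dedebugun.

dedebugun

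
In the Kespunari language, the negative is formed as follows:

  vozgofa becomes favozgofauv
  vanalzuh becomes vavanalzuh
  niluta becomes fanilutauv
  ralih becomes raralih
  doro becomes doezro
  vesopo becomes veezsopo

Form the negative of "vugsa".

vesopo and vanalzuh both begin with v- yet inflect differently (veezsopo, vavanalzuh), so the first letter is not what conditions the rule; the final letter is.
"vugsa" ends in -a. The stems ending in -a (niluta → fanilutauv, vozgofa → favozgofauv) add fa- … -uv around the stem.
So vugsa → favugsauv.

favugsauv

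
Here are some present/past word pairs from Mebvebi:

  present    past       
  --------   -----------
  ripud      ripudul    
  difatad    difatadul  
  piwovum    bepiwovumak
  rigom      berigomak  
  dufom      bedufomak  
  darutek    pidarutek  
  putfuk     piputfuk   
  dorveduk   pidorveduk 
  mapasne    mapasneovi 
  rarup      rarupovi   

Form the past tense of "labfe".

labfeovi

ripud and piwovum both have last vowel 'u' yet inflect differently (ripudul, bepiwovumak), so the last vowel is not what conditions the rule; the final letter is.
"labfe" ends in -e. The one such stem in the data (mapasne → mapasneovi) adds -ovi, so the same rule applies.
So labfe → labfeovi.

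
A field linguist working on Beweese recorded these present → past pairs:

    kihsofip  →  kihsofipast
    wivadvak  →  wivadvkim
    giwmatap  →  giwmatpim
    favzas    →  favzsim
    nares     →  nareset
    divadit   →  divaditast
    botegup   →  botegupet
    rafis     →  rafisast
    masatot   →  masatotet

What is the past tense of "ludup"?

kihsofip and giwmatap both end in -p yet inflect differently (kihsofipast, giwmatpim), so the final letter is not what conditions the rule; the last vowel is.
"ludup" has last vowel 'u'. The one such stem in the data (botegup → botegupet) adds -et, so the same rule applies.
The other patterns: stems whose last vowel is 'i' add -ast; stems whose last vowel is 'a' delete the last vowel and add -im.
So ludup → ludupet.

ludupet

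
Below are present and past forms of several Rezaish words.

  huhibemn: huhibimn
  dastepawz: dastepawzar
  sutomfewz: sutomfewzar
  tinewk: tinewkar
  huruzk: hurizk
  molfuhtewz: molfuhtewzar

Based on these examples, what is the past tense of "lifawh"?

tinewk and huruzk both end in -k yet inflect differently (tinewkar, hurizk), so the final letter is not what conditions the rule; the second-to-last letter is.
"lifawh" has second-to-last letter 'w'. The stems whose second-to-last letter is 'w' (tinewk → tinewkar, dastepawz → dastepawzar, molfuhtewz → molfuhtewzar) add -ar.
The other pattern: stems whose second-to-last letter is 'm' or 'z' change the last vowel to 'i'.
So lifawh → lifawhar.

lifawhar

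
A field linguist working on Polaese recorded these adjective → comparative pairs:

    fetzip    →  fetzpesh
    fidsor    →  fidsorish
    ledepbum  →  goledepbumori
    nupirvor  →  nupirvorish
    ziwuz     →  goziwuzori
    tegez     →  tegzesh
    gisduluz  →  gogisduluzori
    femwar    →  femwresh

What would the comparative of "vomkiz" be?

vomkzesh

nupirvor and femwar both end in -r yet inflect differently (nupirvorish, femwresh), so the final letter is not what conditions the rule; the last vowel is.
"vomkiz" has last vowel 'i'. The one such stem in the data (fetzip → fetzpesh) deletes the last vowel and adds -esh (as do femwar, tegez), so the same rule applies.
The other patterns: stems whose last vowel is 'o' add -ish; stems whose last vowel is 'u' add go- … -ori around the stem.
So vomkiz → vomkzesh.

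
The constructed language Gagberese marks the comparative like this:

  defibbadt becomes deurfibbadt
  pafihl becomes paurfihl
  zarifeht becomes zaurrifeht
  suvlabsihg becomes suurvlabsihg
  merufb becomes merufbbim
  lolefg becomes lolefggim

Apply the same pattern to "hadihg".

haurdihg

lolefg and suvlabsihg both end in -g yet inflect differently (lolefggim, suurvlabsihg), so the final letter is not what conditions the rule; the second-to-last letter is.
"hadihg" has second-to-last letter 'h'. The stems whose second-to-last letter is 'h' (pafihl → paurfihl, zarifeht → zaurrifeht, suvlabsihg → suurvlabsihg) insert -ur- after the first vowel.
So hadihg → haurdihg.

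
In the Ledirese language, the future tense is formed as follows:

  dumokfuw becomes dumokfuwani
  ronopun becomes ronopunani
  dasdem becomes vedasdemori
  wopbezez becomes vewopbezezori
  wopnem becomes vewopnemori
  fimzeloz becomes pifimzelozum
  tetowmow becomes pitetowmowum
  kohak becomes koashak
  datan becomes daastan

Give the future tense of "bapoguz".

bapoguzani

wopbezez and fimzeloz both end in -z yet inflect differently (vewopbezezori, pifimzelozum), so the final letter is not what conditions the rule; the last vowel is.
"bapoguz" has last vowel 'u'. The stems whose last vowel is 'u' (dumokfuw → dumokfuwani, ronopun → ronopunani) add -ani.
So bapoguz → bapoguzani.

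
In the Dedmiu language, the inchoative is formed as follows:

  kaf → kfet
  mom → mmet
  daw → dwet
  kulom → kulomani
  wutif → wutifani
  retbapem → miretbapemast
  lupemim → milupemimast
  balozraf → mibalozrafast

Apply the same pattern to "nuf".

nfet

"nuf" has 1 vowel. The stems with 1 vowel (kaf → kfet, mom → mmet, daw → dwet) delete the last vowel and add -et.
The other patterns: stems with 2 vowels add -ani; stems with 3 vowels add mi- … -ast around the stem.
So nuf → nfet.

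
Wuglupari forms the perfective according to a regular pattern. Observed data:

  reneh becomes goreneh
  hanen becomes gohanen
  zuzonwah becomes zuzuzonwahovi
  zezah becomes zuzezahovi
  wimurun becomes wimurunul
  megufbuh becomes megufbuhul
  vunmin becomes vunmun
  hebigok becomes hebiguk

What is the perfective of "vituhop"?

vituhup

reneh and zuzonwah both end in -h yet inflect differently (goreneh, zuzuzonwahovi), so the final letter is not what conditions the rule; the last vowel is.
"vituhop" has last vowel 'o'. The one such stem in the data (hebigok → hebiguk) changes the last vowel to 'u' (as does vunmin), so the same rule applies.
The other patterns: stems whose last vowel is 'e' add the prefix go-; stems whose last vowel is 'a' add zu- … -ovi around the stem; stems whose last vowel is 'u' add -ul.
So vituhop → vituhup.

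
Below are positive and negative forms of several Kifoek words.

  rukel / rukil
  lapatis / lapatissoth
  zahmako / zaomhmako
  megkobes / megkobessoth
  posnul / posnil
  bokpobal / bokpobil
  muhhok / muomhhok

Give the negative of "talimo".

taomlimo

megkobes and rukel both have last vowel 'e' yet inflect differently (megkobessoth, rukil), so the last vowel is not what conditions the rule; the final letter is.
"talimo" ends in -o. The one such stem in the data (zahmako → zaomhmako) inserts -om- after the first vowel (as does muhhok), so the same rule applies.
So talimo → taomlimo.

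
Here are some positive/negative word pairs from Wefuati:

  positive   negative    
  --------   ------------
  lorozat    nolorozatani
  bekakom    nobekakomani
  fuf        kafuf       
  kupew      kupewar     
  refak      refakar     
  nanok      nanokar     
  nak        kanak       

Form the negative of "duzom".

nak and nanok both end in -k yet inflect differently (kanak, nanokar), so the final letter is not what conditions the rule; the number of vowels is.
"duzom" has 2 vowels. The stems with 2 vowels (kupew → kupewar, nanok → nanokar, refak → refakar) add -ar.
The other patterns: stems with 1 vowel add the prefix ka-; stems with 3 vowels add no- … -ani around the stem.
So duzom → duzomar.

duzomar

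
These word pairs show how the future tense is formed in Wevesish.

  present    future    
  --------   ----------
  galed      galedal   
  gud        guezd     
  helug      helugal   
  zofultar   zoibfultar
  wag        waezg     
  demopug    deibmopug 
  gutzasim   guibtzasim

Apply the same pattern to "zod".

zoezd

gud and galed both end in -d yet inflect differently (guezd, galedal), so the final letter is not what conditions the rule; the number of vowels is.
"zod" has 1 vowel. The stems with 1 vowel (wag → waezg, gud → guezd) insert -ez- after the first vowel.
The other patterns: stems with 2 vowels add -al; stems with 3 vowels insert -ib- after the first vowel.
So zod → zoezd.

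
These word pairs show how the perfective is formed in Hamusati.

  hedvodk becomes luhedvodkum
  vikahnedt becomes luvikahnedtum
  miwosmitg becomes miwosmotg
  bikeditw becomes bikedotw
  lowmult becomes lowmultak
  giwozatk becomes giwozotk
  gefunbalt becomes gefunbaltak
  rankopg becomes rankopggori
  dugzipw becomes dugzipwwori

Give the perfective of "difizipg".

gefunbalt and vikahnedt both end in -t yet inflect differently (gefunbaltak, luvikahnedtum), so the final letter is not what conditions the rule; the second-to-last letter is.
"difizipg" has second-to-last letter 'p'. The stems whose second-to-last letter is 'p' (rankopg → rankopggori, dugzipw → dugzipwwori) double the final consonant and add -ori.
So difizipg → difizipggori.

difizipggori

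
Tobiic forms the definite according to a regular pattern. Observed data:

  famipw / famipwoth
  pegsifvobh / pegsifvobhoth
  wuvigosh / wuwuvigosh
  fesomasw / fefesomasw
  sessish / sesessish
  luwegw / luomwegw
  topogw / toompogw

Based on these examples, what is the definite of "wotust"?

wowotust

pegsifvobh and wuvigosh both end in -h yet inflect differently (pegsifvobhoth, wuwuvigosh), so the final letter is not what conditions the rule; the second-to-last letter is.
"wotust" has second-to-last letter 's'. The stems whose second-to-last letter is 's' (wuvigosh → wuwuvigosh, fesomasw → fefesomasw, sessish → sesessish) repeat the first consonant+vowel as a prefix.
The other patterns: stems whose second-to-last letter is 'b' or 'p' add -oth; stems whose second-to-last letter is 'g' insert -om- after the first vowel.
So wotust → wowotust.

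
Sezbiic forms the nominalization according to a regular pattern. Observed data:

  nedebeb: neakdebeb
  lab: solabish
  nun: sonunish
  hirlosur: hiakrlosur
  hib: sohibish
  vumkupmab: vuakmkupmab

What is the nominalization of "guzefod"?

lab and vumkupmab both end in -b yet inflect differently (solabish, vuakmkupmab), so the final letter is not what conditions the rule; the number of vowels is.
"guzefod" has 3 vowels. The stems with 3 vowels (vumkupmab → vuakmkupmab, hirlosur → hiakrlosur, nedebeb → neakdebeb) insert -ak- after the first vowel.
The other pattern: stems with 1 vowel add so- … -ish around the stem.
So guzefod → guakzefod.

guakzefod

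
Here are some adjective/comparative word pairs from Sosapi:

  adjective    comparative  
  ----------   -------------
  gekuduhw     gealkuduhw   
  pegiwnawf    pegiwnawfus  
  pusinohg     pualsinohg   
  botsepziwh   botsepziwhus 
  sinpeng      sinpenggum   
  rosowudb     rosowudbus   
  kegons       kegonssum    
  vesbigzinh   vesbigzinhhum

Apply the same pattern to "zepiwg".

pusinohg and sinpeng both end in -g yet inflect differently (pualsinohg, sinpenggum), so the final letter is not what conditions the rule; the second-to-last letter is.
"zepiwg" has second-to-last letter 'w'. The stems whose second-to-last letter is 'w' (pegiwnawf → pegiwnawfus, botsepziwh → botsepziwhus) add -us.
The other patterns: stems whose second-to-last letter is 'h' insert -al- after the first vowel; stems whose second-to-last letter is 'n' double the final consonant and add -um.
So zepiwg → zepiwgus.

zepiwgus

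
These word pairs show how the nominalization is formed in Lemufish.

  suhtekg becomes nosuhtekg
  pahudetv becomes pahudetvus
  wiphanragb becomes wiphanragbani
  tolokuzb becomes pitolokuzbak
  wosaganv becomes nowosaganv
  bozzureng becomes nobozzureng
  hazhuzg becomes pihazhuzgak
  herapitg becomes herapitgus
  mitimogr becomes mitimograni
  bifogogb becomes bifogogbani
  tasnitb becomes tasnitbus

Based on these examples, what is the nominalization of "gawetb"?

gawetbus

"gawetb" has second-to-last letter 't'. The stems whose second-to-last letter is 't' (pahudetv → pahudetvus, tasnitb → tasnitbus, herapitg → herapitgus) add -us.
The other patterns: stems whose second-to-last letter is 'z' add pi- … -ak around the stem; stems whose second-to-last letter is 'g' add -ani; stems whose second-to-last letter is 'k' or 'n' add the prefix no-.
So gawetb → gawetbus.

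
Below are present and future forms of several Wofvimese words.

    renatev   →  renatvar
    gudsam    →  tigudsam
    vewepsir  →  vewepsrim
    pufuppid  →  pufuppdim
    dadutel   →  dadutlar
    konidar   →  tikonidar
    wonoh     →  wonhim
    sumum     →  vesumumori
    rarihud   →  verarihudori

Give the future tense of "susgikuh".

sumum and gudsam both end in -m yet inflect differently (vesumumori, tigudsam), so the final letter is not what conditions the rule; the last vowel is.
"susgikuh" has last vowel 'u'. The stems whose last vowel is 'u' (sumum → vesumumori, rarihud → verarihudori) add ve- … -ori around the stem.
So susgikuh → vesusgikuhori.

vesusgikuhori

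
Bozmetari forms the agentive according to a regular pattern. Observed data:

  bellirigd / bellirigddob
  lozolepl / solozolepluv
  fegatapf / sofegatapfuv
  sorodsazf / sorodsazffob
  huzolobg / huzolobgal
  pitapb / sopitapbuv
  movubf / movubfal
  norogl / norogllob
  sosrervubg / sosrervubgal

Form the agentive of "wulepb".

movubf and fegatapf both end in -f yet inflect differently (movubfal, sofegatapfuv), so the final letter is not what conditions the rule; the second-to-last letter is.
"wulepb" has second-to-last letter 'p'. The stems whose second-to-last letter is 'p' (lozolepl → solozolepluv, fegatapf → sofegatapfuv, pitapb → sopitapbuv) add so- … -uv around the stem.
The other patterns: stems whose second-to-last letter is 'b' add -al; stems whose second-to-last letter is 'g' or 'z' double the final consonant and add -ob.
So wulepb → sowulepbuv.

sowulepbuv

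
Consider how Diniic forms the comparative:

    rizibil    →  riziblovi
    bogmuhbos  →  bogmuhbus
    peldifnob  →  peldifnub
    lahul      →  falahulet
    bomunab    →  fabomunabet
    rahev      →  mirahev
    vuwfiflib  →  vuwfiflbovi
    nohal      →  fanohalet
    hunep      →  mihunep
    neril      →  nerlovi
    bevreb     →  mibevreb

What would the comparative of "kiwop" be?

kiwup

nohal and rizibil both end in -l yet inflect differently (fanohalet, riziblovi), so the final letter is not what conditions the rule; the last vowel is.
"kiwop" has last vowel 'o'. The stems whose last vowel is 'o' (bogmuhbos → bogmuhbus, peldifnob → peldifnub) change the last vowel to 'u'.
The other patterns: stems whose last vowel is 'a' or 'u' add fa- … -et around the stem; stems whose last vowel is 'i' delete the last vowel and add -ovi; stems whose last vowel is 'e' add the prefix mi-.
So kiwop → kiwup.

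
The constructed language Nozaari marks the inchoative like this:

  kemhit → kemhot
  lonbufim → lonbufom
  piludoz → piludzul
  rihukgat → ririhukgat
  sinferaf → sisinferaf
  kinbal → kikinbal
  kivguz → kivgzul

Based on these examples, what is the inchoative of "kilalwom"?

kilalwmul

kemhit and rihukgat both end in -t yet inflect differently (kemhot, ririhukgat), so the final letter is not what conditions the rule; the last vowel is.
"kilalwom" has last vowel 'o'. The one such stem in the data (piludoz → piludzul) deletes the last vowel and adds -ul (as does kivguz), so the same rule applies.
The other patterns: stems whose last vowel is 'i' change the last vowel to 'o'; stems whose last vowel is 'a' repeat the first consonant+vowel as a prefix.
So kilalwom → kilalwmul.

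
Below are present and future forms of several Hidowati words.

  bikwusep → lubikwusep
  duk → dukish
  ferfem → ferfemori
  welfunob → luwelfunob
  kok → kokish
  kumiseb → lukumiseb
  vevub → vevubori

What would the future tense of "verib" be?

vevub and kumiseb both end in -b yet inflect differently (vevubori, lukumiseb), so the final letter is not what conditions the rule; the number of vowels is.
"verib" has 2 vowels. The stems with 2 vowels (ferfem → ferfemori, vevub → vevubori) add -ori.
So verib → veribori.

veribori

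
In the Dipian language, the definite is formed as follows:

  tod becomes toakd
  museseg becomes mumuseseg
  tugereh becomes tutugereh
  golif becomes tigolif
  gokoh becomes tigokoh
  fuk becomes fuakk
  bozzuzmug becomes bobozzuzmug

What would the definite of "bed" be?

gokoh and tugereh both end in -h yet inflect differently (tigokoh, tutugereh), so the final letter is not what conditions the rule; the number of vowels is.
"bed" has 1 vowel. The stems with 1 vowel (fuk → fuakk, tod → toakd) insert -ak- after the first vowel.
The other patterns: stems with 2 vowels add the prefix ti-; stems with 3 vowels repeat the first consonant+vowel as a prefix.
So bed → beakd.

beakd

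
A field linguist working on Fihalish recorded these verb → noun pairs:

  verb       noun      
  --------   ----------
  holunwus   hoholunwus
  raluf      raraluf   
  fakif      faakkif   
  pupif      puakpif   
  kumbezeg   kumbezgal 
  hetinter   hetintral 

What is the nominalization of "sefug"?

sesefug

raluf and fakif both end in -f yet inflect differently (raraluf, faakkif), so the final letter is not what conditions the rule; the last vowel is.
"sefug" has last vowel 'u'. The stems whose last vowel is 'u' (holunwus → hoholunwus, raluf → raraluf) repeat the first consonant+vowel as a prefix.
So sefug → sesefug.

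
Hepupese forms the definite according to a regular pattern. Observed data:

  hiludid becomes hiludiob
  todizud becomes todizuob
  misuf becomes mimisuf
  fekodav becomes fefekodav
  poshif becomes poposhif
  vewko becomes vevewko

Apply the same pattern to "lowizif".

lolowizif

todizud and misuf both have last vowel 'u' yet inflect differently (todizuob, mimisuf), so the last vowel is not what conditions the rule; the final letter is.
"lowizif" ends in -f. The stems ending in -f (misuf → mimisuf, poshif → poposhif) repeat the first consonant+vowel as a prefix.
The other pattern: stems ending in -d drop the final letter and add -ob.
So lowizif → lolowizif.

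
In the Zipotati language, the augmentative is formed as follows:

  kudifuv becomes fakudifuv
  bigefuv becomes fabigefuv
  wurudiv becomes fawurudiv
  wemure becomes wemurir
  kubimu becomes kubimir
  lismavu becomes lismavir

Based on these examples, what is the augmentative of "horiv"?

fahoriv

"horiv" ends in a consonant. The stems ending in a consonant (kudifuv → fakudifuv, bigefuv → fabigefuv, wurudiv → fawurudiv) add the prefix fa-.
The other pattern: stems ending in a vowel drop the final letter and add -ir.
So horiv → fahoriv.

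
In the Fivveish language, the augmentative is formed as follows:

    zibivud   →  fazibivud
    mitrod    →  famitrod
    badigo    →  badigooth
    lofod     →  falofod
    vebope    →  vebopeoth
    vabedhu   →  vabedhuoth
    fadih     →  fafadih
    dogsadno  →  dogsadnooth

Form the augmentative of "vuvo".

vuvooth

badigo and lofod both have last vowel 'o' yet inflect differently (badigooth, falofod), so the last vowel is not what conditions the rule; whether the stem ends in a vowel or a consonant is.
"vuvo" ends in a vowel. The stems ending in a vowel (vabedhu → vabedhuoth, vebope → vebopeoth, badigo → badigooth) add -oth.
The other pattern: stems ending in a consonant add the prefix fa-.
So vuvo → vuvooth.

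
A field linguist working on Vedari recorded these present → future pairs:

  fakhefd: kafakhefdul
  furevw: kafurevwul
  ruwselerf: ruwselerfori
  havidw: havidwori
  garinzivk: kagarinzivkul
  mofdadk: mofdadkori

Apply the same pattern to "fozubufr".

kafozubufrul

havidw and furevw both end in -w yet inflect differently (havidwori, kafurevwul), so the final letter is not what conditions the rule; the second-to-last letter is.
"fozubufr" has second-to-last letter 'f'. The one such stem in the data (fakhefd → kafakhefdul) adds ka- … -ul around the stem, so the same rule applies.
The other pattern: stems whose second-to-last letter is 'd' or 'r' add -ori.
So fozubufr → kafozubufrul.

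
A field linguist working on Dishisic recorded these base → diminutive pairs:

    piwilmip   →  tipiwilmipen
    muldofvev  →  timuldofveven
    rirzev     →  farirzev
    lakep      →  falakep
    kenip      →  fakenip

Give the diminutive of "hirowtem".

tihirowtemen

piwilmip and kenip both end in -p yet inflect differently (tipiwilmipen, fakenip), so the final letter is not what conditions the rule; the number of vowels is.
"hirowtem" has 3 vowels. The stems with 3 vowels (piwilmip → tipiwilmipen, muldofvev → timuldofveven) add ti- … -en around the stem.
The other pattern: stems with 2 vowels add the prefix fa-.
So hirowtem → tihirowtemen.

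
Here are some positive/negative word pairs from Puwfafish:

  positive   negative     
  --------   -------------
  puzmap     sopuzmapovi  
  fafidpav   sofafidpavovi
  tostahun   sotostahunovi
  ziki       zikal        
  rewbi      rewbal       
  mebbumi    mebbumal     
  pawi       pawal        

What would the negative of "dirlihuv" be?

puzmap and pawi both begin with p- yet inflect differently (sopuzmapovi, pawal), so the first letter is not what conditions the rule; whether the stem ends in a vowel or a consonant is.
"dirlihuv" ends in a consonant. The stems ending in a consonant (puzmap → sopuzmapovi, fafidpav → sofafidpavovi, tostahun → sotostahunovi) add so- … -ovi around the stem.
The other pattern: stems ending in a vowel drop the final letter and add -al.
So dirlihuv → sodirlihuvovi.

sodirlihuvovi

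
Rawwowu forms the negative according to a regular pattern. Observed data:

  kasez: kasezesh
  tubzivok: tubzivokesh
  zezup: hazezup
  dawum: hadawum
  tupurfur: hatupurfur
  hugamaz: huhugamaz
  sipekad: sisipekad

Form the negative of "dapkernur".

hadapkernur

kasez and hugamaz both end in -z yet inflect differently (kasezesh, huhugamaz), so the final letter is not what conditions the rule; the last vowel is.
"dapkernur" has last vowel 'u'. The stems whose last vowel is 'u' (zezup → hazezup, dawum → hadawum, tupurfur → hatupurfur) add the prefix ha-.
So dapkernur → hadapkernur.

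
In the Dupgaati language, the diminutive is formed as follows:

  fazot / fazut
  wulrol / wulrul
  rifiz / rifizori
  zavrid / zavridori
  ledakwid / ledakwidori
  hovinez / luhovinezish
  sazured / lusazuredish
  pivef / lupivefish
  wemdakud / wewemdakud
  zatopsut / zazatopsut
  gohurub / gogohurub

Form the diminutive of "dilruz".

rifiz and hovinez both end in -z yet inflect differently (rifizori, luhovinezish), so the final letter is not what conditions the rule; the last vowel is.
"dilruz" has last vowel 'u'. The stems whose last vowel is 'u' (wemdakud → wewemdakud, zatopsut → zazatopsut, gohurub → gogohurub) repeat the first consonant+vowel as a prefix.
So dilruz → didilruz.

didilruz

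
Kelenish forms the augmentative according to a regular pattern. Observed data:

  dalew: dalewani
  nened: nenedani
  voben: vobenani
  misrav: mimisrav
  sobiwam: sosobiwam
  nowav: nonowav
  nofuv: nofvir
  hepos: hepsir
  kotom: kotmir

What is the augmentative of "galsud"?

galsdir

misrav and nofuv both end in -v yet inflect differently (mimisrav, nofvir), so the final letter is not what conditions the rule; the last vowel is.
"galsud" has last vowel 'u'. The one such stem in the data (nofuv → nofvir) deletes the last vowel and adds -ir (as do hepos, kotom), so the same rule applies.
So galsud → galsdir.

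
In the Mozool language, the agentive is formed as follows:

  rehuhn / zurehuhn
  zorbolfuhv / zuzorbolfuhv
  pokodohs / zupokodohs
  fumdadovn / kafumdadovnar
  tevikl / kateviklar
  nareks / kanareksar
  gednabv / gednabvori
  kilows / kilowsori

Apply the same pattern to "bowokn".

rehuhn and fumdadovn both end in -n yet inflect differently (zurehuhn, kafumdadovnar), so the final letter is not what conditions the rule; the second-to-last letter is.
"bowokn" has second-to-last letter 'k'. The stems whose second-to-last letter is 'k' (tevikl → kateviklar, nareks → kanareksar) add ka- … -ar around the stem.
The other patterns: stems whose second-to-last letter is 'h' add the prefix zu-; stems whose second-to-last letter is 'b' or 'w' add -ori.
So bowokn → kabowoknar.

kabowoknar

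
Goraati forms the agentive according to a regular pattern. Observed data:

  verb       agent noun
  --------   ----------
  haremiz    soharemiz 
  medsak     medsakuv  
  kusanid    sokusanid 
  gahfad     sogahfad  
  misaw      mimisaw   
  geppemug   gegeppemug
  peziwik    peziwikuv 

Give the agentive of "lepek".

misaw and medsak both have last vowel 'a' yet inflect differently (mimisaw, medsakuv), so the last vowel is not what conditions the rule; the final letter is.
"lepek" ends in -k. The stems ending in -k (medsak → medsakuv, peziwik → peziwikuv) add -uv.
The other patterns: stems ending in -g or -w repeat the first consonant+vowel as a prefix; stems ending in -d or -z add the prefix so-.
So lepek → lepekuv.

lepekuv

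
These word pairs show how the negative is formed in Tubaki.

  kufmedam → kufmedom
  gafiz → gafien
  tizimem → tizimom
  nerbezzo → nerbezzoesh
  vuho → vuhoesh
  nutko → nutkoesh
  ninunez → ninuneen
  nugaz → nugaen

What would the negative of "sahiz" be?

sahien

kufmedam and nugaz both have last vowel 'a' yet inflect differently (kufmedom, nugaen), so the last vowel is not what conditions the rule; the final letter is.
"sahiz" ends in -z. The stems ending in -z (nugaz → nugaen, gafiz → gafien, ninunez → ninuneen) drop the final letter and add -en.
The other patterns: stems ending in -m change the last vowel to 'o'; stems ending in -o add -esh.
So sahiz → sahien.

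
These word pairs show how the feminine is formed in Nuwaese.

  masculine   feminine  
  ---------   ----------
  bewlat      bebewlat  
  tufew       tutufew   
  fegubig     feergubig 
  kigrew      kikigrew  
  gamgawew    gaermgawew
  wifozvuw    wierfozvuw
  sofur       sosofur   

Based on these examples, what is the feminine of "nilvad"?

ninilvad

"nilvad" has 2 vowels. The stems with 2 vowels (sofur → sosofur, kigrew → kikigrew, tufew → tutufew) repeat the first consonant+vowel as a prefix.
So nilvad → ninilvad.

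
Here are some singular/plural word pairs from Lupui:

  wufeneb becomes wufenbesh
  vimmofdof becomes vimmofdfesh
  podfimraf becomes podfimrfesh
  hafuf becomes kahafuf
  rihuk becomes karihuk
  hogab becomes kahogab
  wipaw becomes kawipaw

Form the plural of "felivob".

felivbesh

"felivob" has 3 vowels. The stems with 3 vowels (wufeneb → wufenbesh, vimmofdof → vimmofdfesh, podfimraf → podfimrfesh) delete the last vowel and add -esh.
So felivob → felivbesh.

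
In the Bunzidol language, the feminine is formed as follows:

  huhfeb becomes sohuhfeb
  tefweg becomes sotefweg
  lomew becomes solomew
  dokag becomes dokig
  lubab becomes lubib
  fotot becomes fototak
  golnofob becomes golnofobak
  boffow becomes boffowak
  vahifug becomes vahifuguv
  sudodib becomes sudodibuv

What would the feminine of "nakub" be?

nakubuv

tefweg and dokag both end in -g yet inflect differently (sotefweg, dokig), so the final letter is not what conditions the rule; the last vowel is.
"nakub" has last vowel 'u'. The one such stem in the data (vahifug → vahifuguv) adds -uv, so the same rule applies.
So nakub → nakubuv.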